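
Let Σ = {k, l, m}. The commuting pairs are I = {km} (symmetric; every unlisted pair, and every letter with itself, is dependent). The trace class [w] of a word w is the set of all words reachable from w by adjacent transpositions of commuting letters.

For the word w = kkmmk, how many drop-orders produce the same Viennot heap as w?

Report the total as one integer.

piece 0:k — minimal
piece 1:k rests on {0:k}
piece 2:m — minimal
piece 3:m rests on {2:m}
piece 4:k rests on {1:k}
minimal pieces: {0:k, 2:m}
ways to finish when only these pieces remain (= sum over removing one remaining piece with nothing left below it):
  1 left: {3}→1  {4}→1
  2 left: {1,4}→1  {2,3}→1  {3,4}→2
  3 left: {0,1,4}→1  {1,3,4}→3  {2,3,4}→3
  placing 0:k first → 6 extensions
  placing 2:m first → 4 extensions
total linear extensions = 10

10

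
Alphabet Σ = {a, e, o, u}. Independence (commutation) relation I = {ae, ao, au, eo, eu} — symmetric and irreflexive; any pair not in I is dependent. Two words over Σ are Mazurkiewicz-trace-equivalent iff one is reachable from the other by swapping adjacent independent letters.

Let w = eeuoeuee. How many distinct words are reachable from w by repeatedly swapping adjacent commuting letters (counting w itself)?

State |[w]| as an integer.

56

#0=e has no predecessor
#1=e depends on [0:e]
#2=u has no predecessor
#3=o depends on [2:u]
#4=e depends on [1:e]
#5=u depends on [3:o]
#6=e depends on [4:e]
#7=e depends on [6:e]
sources: [0:e, 2:u]
N(rest) = Σ N(rest − s) over sources s of rest; N(one piece) = 1:
  size 1 → [5]=1  [7]=1
  size 2 → [3,5]=1  [5,7]=2  [6,7]=1
  size 3 → [2,3,5]=1  [3,5,7]=3  [4,6,7]=1  [5,6,7]=3
  size 4 → [1,4,6,7]=1  [2,3,5,7]=4  [3,5,6,7]=6  [4,5,6,7]=4
  size 5 → [0,1,4,6,7]=1  [1,4,5,6,7]=5  [2,3,5,6,7]=10  [3,4,5,6,7]=10
  size 6 → [0,1,4,5,6,7]=6  [1,3,4,5,6,7]=15  [2,3,4,5,6,7]=20
  first=0(e) contributes 35
  first=2(u) contributes 21
|[w]| = 56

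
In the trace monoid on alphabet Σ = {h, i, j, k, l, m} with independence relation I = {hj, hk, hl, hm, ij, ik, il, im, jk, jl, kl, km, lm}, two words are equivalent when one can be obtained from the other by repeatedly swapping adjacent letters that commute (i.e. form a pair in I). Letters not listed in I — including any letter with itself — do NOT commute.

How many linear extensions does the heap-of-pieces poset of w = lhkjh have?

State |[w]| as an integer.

piece 0:l — minimal
piece 1:h — minimal
piece 2:k — minimal
piece 3:j — minimal
piece 4:h rests on {1:h}
minimal pieces: {0:l, 1:h, 2:k, 3:j}
ways to finish when only these pieces remain (= sum over removing one remaining piece with nothing left below it):
  1 left: {0}→1  {2}→1  {3}→1  {4}→1
  2 left: {0,2}→2  {0,3}→2  {0,4}→2  {1,4}→1  {2,3}→2  {2,4}→2  {3,4}→2
  3 left: {0,1,4}→3  {0,2,3}→6  {0,2,4}→6  {0,3,4}→6  {1,2,4}→3  {1,3,4}→3  {2,3,4}→6
  placing 0:l first → 12 extensions
  placing 1:h first → 24 extensions
  placing 2:k first → 12 extensions
  placing 3:j first → 12 extensions
total linear extensions = 60

60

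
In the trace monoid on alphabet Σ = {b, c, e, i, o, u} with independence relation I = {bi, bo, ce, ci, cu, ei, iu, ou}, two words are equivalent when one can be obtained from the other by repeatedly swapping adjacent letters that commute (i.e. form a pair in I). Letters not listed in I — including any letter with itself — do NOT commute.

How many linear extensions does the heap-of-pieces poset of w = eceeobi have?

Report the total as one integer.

12

drop 0:e onto floor
drop 1:c onto floor
drop 2:e onto {0:e}
drop 3:e onto {2:e}
drop 4:o onto {1:c, 3:e}
drop 5:b onto {1:c, 3:e}
drop 6:i onto {4:o}
ground layer = {0:e, 1:c}
drop-orders for the pieces not yet dropped (sum over which currently-grounded one goes next):
  1 to go: {5} 1  {6} 1
  2 to go: {4,6} 1  {5,6} 2
  3 to go: {4,5,6} 3
  4 to go: {1,4,5,6} 3  {3,4,5,6} 3
  5 to go: {1,3,4,5,6} 6  {2,3,4,5,6} 3
  if 0:e drops first: 9 orders
  if 1:c drops first: 3 orders
heap linearizations: 12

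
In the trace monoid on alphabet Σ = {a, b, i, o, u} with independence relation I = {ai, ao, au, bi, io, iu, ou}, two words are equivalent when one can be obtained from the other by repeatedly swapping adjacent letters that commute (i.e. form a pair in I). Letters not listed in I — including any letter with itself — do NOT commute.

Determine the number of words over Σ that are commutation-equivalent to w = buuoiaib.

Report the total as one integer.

#0=b has no predecessor
#1=u depends on [0:b]
#2=u depends on [1:u]
#3=o depends on [0:b]
#4=i has no predecessor
#5=a depends on [0:b]
#6=i depends on [4:i]
#7=b depends on [2:u, 3:o, 5:a]
sources: [0:b, 4:i]
N(rest) = Σ N(rest − s) over sources s of rest; N(one piece) = 1:
  size 1 → [6]=1  [7]=1
  size 2 → [2,7]=1  [3,7]=1  [4,6]=1  [5,7]=1  [6,7]=2
  size 3 → [1,2,7]=1  [2,3,7]=2  [2,5,7]=2  [2,6,7]=3  [3,5,7]=2  [3,6,7]=3  [4,6,7]=3  [5,6,7]=3
  size 4 → [1,2,3,7]=3  [1,2,5,7]=3  [1,2,6,7]=4  [2,3,5,7]=6  [2,3,6,7]=8  [2,4,6,7]=6  [2,5,6,7]=8  [3,4,6,7]=6  [3,5,6,7]=8  [4,5,6,7]=6
  size 5 → [1,2,3,5,7]=12  [1,2,3,6,7]=15  [1,2,4,6,7]=10  [1,2,5,6,7]=15  [2,3,4,6,7]=20  [2,3,5,6,7]=30  [2,4,5,6,7]=20  [3,4,5,6,7]=20
  size 6 → [0,1,2,3,5,7]=12  [1,2,3,4,6,7]=45  [1,2,3,5,6,7]=72  [1,2,4,5,6,7]=45  [2,3,4,5,6,7]=90
  first=0(b) contributes 252
  first=4(i) contributes 84
|[w]| = 336

336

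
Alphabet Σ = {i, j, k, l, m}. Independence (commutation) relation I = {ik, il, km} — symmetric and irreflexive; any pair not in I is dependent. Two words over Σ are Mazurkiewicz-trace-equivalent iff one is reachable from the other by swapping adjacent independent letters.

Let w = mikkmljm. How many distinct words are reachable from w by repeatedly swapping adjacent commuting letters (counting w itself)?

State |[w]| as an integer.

piece 0:m — minimal
piece 1:i rests on {0:m}
piece 2:k — minimal
piece 3:k rests on {2:k}
piece 4:m rests on {1:i}
piece 5:l rests on {3:k, 4:m}
piece 6:j rests on {5:l}
piece 7:m rests on {6:j}
minimal pieces: {0:m, 2:k}
ways to finish when only these pieces remain (= sum over removing one remaining piece with nothing left below it):
  1 left: {7}→1
  2 left: {6,7}→1
  3 left: {5,6,7}→1
  4 left: {3,5,6,7}→1  {4,5,6,7}→1
  5 left: {1,4,5,6,7}→1  {2,3,5,6,7}→1  {3,4,5,6,7}→2
  6 left: {0,1,4,5,6,7}→1  {1,3,4,5,6,7}→3  {2,3,4,5,6,7}→3
  placing 0:m first → 6 extensions
  placing 2:k first → 4 extensions
total linear extensions = 10

10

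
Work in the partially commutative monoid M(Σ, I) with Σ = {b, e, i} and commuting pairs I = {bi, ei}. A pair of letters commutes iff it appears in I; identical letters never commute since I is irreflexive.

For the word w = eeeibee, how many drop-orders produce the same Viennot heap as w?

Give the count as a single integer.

7

drop 0:e onto floor
drop 1:e onto {0:e}
drop 2:e onto {1:e}
drop 3:i onto floor
drop 4:b onto {2:e}
drop 5:e onto {4:b}
drop 6:e onto {5:e}
ground layer = {0:e, 3:i}
drop-orders for the pieces not yet dropped (sum over which currently-grounded one goes next):
  1 to go: {3} 1  {6} 1
  2 to go: {3,6} 2  {5,6} 1
  3 to go: {3,5,6} 3  {4,5,6} 1
  4 to go: {2,4,5,6} 1  {3,4,5,6} 4
  5 to go: {1,2,4,5,6} 1  {2,3,4,5,6} 5
  if 0:e drops first: 6 orders
  if 3:i drops first: 1 orders
heap linearizations: 7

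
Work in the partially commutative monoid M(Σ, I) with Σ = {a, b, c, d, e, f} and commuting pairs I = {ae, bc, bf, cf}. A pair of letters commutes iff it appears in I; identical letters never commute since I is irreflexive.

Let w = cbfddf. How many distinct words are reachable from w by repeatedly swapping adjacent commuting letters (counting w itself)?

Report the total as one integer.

6

0(c) covers ∅
1(b) covers ∅
2(f) covers ∅
3(d) covers 0:c, 1:b, 2:f
4(d) covers 3:d
5(f) covers 4:d
floor of heap: 0:c, 1:b, 2:f
completions by unplaced set U, small U first (add the entries for U minus each lowest piece of U):
  |U|=1: {5}:1
  |U|=2: {4,5}:1
  |U|=3: {3,4,5}:1
  |U|=4: {0,3,4,5}:1  {1,3,4,5}:1  {2,3,4,5}:1
  start at 0(c): 2
  start at 1(b): 2
  start at 2(f): 2
sum over floor = 6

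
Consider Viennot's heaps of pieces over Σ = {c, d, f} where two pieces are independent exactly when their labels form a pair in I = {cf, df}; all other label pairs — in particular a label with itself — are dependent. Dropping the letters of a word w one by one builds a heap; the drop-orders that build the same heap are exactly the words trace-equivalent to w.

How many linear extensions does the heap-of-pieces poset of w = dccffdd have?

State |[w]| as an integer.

21

0(d) covers ∅
1(c) covers 0:d
2(c) covers 1:c
3(f) covers ∅
4(f) covers 3:f
5(d) covers 2:c
6(d) covers 5:d
floor of heap: 0:d, 3:f
completions by unplaced set U, small U first (add the entries for U minus each lowest piece of U):
  |U|=1: {4}:1  {6}:1
  |U|=2: {3,4}:1  {4,6}:2  {5,6}:1
  |U|=3: {2,5,6}:1  {3,4,6}:3  {4,5,6}:3
  |U|=4: {1,2,5,6}:1  {2,4,5,6}:4  {3,4,5,6}:6
  |U|=5: {0,1,2,5,6}:1  {1,2,4,5,6}:5  {2,3,4,5,6}:10
  start at 0(d): 15
  start at 3(f): 6
sum over floor = 21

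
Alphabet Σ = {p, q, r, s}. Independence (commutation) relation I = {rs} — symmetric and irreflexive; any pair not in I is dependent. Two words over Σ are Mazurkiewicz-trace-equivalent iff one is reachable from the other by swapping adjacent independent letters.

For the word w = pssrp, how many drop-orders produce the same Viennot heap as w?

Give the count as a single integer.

#0=p has no predecessor
#1=s depends on [0:p]
#2=s depends on [1:s]
#3=r depends on [0:p]
#4=p depends on [2:s, 3:r]
sources: [0:p]
N(rest) = Σ N(rest − s) over sources s of rest; N(one piece) = 1:
  size 1 → [4]=1
  size 2 → [2,4]=1  [3,4]=1
  size 3 → [1,2,4]=1  [2,3,4]=2
  first=0(p) contributes 3

3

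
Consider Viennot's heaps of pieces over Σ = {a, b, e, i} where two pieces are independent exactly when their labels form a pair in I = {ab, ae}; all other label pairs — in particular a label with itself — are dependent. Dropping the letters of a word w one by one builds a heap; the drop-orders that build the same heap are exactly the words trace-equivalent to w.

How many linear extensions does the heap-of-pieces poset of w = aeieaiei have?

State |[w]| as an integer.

4

#0=a has no predecessor
#1=e has no predecessor
#2=i depends on [0:a, 1:e]
#3=e depends on [2:i]
#4=a depends on [2:i]
#5=i depends on [3:e, 4:a]
#6=e depends on [5:i]
#7=i depends on [6:e]
sources: [0:a, 1:e]
N(rest) = Σ N(rest − s) over sources s of rest; N(one piece) = 1:
  size 1 → [7]=1
  size 2 → [6,7]=1
  size 3 → [5,6,7]=1
  size 4 → [3,5,6,7]=1  [4,5,6,7]=1
  size 5 → [3,4,5,6,7]=2
  size 6 → [2,3,4,5,6,7]=2
  first=0(a) contributes 2
  first=1(e) contributes 2
|[w]| = 4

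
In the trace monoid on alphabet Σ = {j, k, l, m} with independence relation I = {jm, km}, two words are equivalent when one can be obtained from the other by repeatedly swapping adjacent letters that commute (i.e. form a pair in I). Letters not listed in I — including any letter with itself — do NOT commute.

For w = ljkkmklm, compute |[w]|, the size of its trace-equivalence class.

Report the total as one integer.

#0=l has no predecessor
#1=j depends on [0:l]
#2=k depends on [1:j]
#3=k depends on [2:k]
#4=m depends on [0:l]
#5=k depends on [3:k]
#6=l depends on [4:m, 5:k]
#7=m depends on [6:l]
sources: [0:l]
N(rest) = Σ N(rest − s) over sources s of rest; N(one piece) = 1:
  size 1 → [7]=1
  size 2 → [6,7]=1
  size 3 → [4,6,7]=1  [5,6,7]=1
  size 4 → [3,5,6,7]=1  [4,5,6,7]=2
  size 5 → [2,3,5,6,7]=1  [3,4,5,6,7]=3
  size 6 → [1,2,3,5,6,7]=1  [2,3,4,5,6,7]=4
  first=0(l) contributes 5

5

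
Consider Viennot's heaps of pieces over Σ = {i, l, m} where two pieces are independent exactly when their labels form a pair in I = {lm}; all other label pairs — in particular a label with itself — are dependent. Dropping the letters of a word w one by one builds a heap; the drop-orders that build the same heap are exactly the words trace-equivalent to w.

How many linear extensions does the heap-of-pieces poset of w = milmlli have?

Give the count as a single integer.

piece 0:m — minimal
piece 1:i rests on {0:m}
piece 2:l rests on {1:i}
piece 3:m rests on {1:i}
piece 4:l rests on {2:l}
piece 5:l rests on {4:l}
piece 6:i rests on {3:m, 5:l}
minimal pieces: {0:m}
ways to finish when only these pieces remain (= sum over removing one remaining piece with nothing left below it):
  1 left: {6}→1
  2 left: {3,6}→1  {5,6}→1
  3 left: {3,5,6}→2  {4,5,6}→1
  4 left: {2,4,5,6}→1  {3,4,5,6}→3
  5 left: {2,3,4,5,6}→4
  placing 0:m first → 4 extensions

4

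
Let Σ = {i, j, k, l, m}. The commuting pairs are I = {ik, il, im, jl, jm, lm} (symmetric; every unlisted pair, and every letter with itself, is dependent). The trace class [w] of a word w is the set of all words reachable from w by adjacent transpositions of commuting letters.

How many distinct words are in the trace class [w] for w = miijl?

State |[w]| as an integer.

20

drop 0:m onto floor
drop 1:i onto floor
drop 2:i onto {1:i}
drop 3:j onto {2:i}
drop 4:l onto floor
ground layer = {0:m, 1:i, 4:l}
drop-orders for the pieces not yet dropped (sum over which currently-grounded one goes next):
  1 to go: {0} 1  {3} 1  {4} 1
  2 to go: {0,3} 2  {0,4} 2  {2,3} 1  {3,4} 2
  3 to go: {0,2,3} 3  {0,3,4} 6  {1,2,3} 1  {2,3,4} 3
  if 0:m drops first: 4 orders
  if 1:i drops first: 12 orders
  if 4:l drops first: 4 orders
heap linearizations: 20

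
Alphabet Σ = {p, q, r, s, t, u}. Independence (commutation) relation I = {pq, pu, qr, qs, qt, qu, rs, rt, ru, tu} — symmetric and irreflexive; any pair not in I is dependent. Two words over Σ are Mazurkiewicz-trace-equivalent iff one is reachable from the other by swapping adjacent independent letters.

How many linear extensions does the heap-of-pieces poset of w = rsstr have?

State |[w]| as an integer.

0(r) covers ∅
1(s) covers ∅
2(s) covers 1:s
3(t) covers 2:s
4(r) covers 0:r
floor of heap: 0:r, 1:s
completions by unplaced set U, small U first (add the entries for U minus each lowest piece of U):
  |U|=1: {3}:1  {4}:1
  |U|=2: {0,4}:1  {2,3}:1  {3,4}:2
  |U|=3: {0,3,4}:3  {1,2,3}:1  {2,3,4}:3
  start at 0(r): 4
  start at 1(s): 6
sum over floor = 10

10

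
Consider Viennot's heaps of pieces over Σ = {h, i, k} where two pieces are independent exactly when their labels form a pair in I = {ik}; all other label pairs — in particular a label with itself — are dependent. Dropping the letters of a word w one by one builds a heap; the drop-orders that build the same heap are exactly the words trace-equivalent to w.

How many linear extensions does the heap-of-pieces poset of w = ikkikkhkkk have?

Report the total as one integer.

drop 0:i onto floor
drop 1:k onto floor
drop 2:k onto {1:k}
drop 3:i onto {0:i}
drop 4:k onto {2:k}
drop 5:k onto {4:k}
drop 6:h onto {3:i, 5:k}
drop 7:k onto {6:h}
drop 8:k onto {7:k}
drop 9:k onto {8:k}
ground layer = {0:i, 1:k}
drop-orders for the pieces not yet dropped (sum over which currently-grounded one goes next):
  1 to go: {9} 1
  2 to go: {8,9} 1
  3 to go: {7,8,9} 1
  4 to go: {6,7,8,9} 1
  5 to go: {3,6,7,8,9} 1  {5,6,7,8,9} 1
  6 to go: {0,3,6,7,8,9} 1  {3,5,6,7,8,9} 2  {4,5,6,7,8,9} 1
  7 to go: {0,3,5,6,7,8,9} 3  {2,4,5,6,7,8,9} 1  {3,4,5,6,7,8,9} 3
  8 to go: {0,3,4,5,6,7,8,9} 6  {1,2,4,5,6,7,8,9} 1  {2,3,4,5,6,7,8,9} 4
  if 0:i drops first: 5 orders
  if 1:k drops first: 10 orders
heap linearizations: 15

15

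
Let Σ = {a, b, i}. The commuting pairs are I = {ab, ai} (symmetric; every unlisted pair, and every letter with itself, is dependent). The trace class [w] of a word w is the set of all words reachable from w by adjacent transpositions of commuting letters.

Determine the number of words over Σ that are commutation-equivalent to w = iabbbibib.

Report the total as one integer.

9

#0=i has no predecessor
#1=a has no predecessor
#2=b depends on [0:i]
#3=b depends on [2:b]
#4=b depends on [3:b]
#5=i depends on [4:b]
#6=b depends on [5:i]
#7=i depends on [6:b]
#8=b depends on [7:i]
sources: [0:i, 1:a]
N(rest) = Σ N(rest − s) over sources s of rest; N(one piece) = 1:
  size 1 → [1]=1  [8]=1
  size 2 → [1,8]=2  [7,8]=1
  size 3 → [1,7,8]=3  [6,7,8]=1
  size 4 → [1,6,7,8]=4  [5,6,7,8]=1
  size 5 → [1,5,6,7,8]=5  [4,5,6,7,8]=1
  size 6 → [1,4,5,6,7,8]=6  [3,4,5,6,7,8]=1
  size 7 → [1,3,4,5,6,7,8]=7  [2,3,4,5,6,7,8]=1
  first=0(i) contributes 8
  first=1(a) contributes 1
|[w]| = 9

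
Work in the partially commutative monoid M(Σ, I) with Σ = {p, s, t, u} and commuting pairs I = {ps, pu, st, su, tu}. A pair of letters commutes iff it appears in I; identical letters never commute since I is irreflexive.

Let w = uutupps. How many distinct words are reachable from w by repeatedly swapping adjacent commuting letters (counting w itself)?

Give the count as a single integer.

140

0(u) covers ∅
1(u) covers 0:u
2(t) covers ∅
3(u) covers 1:u
4(p) covers 2:t
5(p) covers 4:p
6(s) covers ∅
floor of heap: 0:u, 2:t, 6:s
completions by unplaced set U, small U first (add the entries for U minus each lowest piece of U):
  |U|=1: {3}:1  {5}:1  {6}:1
  |U|=2: {1,3}:1  {3,5}:2  {3,6}:2  {4,5}:1  {5,6}:2
  |U|=3: {0,1,3}:1  {1,3,5}:3  {1,3,6}:3  {2,4,5}:1  {3,4,5}:3  {3,5,6}:6  {4,5,6}:3
  |U|=4: {0,1,3,5}:4  {0,1,3,6}:4  {1,3,4,5}:6  {1,3,5,6}:12  {2,3,4,5}:4  {2,4,5,6}:4  {3,4,5,6}:12
  |U|=5: {0,1,3,4,5}:10  {0,1,3,5,6}:20  {1,2,3,4,5}:10  {1,3,4,5,6}:30  {2,3,4,5,6}:20
  start at 0(u): 60
  start at 2(t): 60
  start at 6(s): 20
sum over floor = 140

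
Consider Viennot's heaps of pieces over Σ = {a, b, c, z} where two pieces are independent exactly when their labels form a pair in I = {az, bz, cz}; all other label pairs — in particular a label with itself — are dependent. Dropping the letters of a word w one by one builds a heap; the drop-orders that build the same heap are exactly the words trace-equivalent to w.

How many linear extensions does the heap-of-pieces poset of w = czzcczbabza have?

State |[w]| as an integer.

330

#0=c has no predecessor
#1=z has no predecessor
#2=z depends on [1:z]
#3=c depends on [0:c]
#4=c depends on [3:c]
#5=z depends on [2:z]
#6=b depends on [4:c]
#7=a depends on [6:b]
#8=b depends on [7:a]
#9=z depends on [5:z]
#10=a depends on [8:b]
sources: [0:c, 1:z]
N(rest) = Σ N(rest − s) over sources s of rest; N(one piece) = 1:
  size 1 → [9]=1  [10]=1
  size 2 → [5,9]=1  [8,10]=1  [9,10]=2
  size 3 → [2,5,9]=1  [5,9,10]=3  [7,8,10]=1  [8,9,10]=3
  size 4 → [1,2,5,9]=1  [2,5,9,10]=4  [5,8,9,10]=6  [6,7,8,10]=1  [7,8,9,10]=4
  size 5 → [1,2,5,9,10]=5  [2,5,8,9,10]=10  [4,6,7,8,10]=1  [5,7,8,9,10]=10  [6,7,8,9,10]=5
  size 6 → [1,2,5,8,9,10]=15  [2,5,7,8,9,10]=20  [3,4,6,7,8,10]=1  [4,6,7,8,9,10]=6  [5,6,7,8,9,10]=15
  size 7 → [0,3,4,6,7,8,10]=1  [1,2,5,7,8,9,10]=35  [2,5,6,7,8,9,10]=35  [3,4,6,7,8,9,10]=7  [4,5,6,7,8,9,10]=21
  size 8 → [0,3,4,6,7,8,9,10]=8  [1,2,5,6,7,8,9,10]=70  [2,4,5,6,7,8,9,10]=56  [3,4,5,6,7,8,9,10]=28
  size 9 → [0,3,4,5,6,7,8,9,10]=36  [1,2,4,5,6,7,8,9,10]=126  [2,3,4,5,6,7,8,9,10]=84
  first=0(c) contributes 210
  first=1(z) contributes 120
|[w]| = 330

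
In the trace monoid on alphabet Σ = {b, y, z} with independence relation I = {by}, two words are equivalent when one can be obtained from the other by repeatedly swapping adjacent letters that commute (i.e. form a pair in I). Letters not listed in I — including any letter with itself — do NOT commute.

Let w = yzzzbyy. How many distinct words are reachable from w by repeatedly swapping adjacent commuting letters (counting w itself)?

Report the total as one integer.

3

piece 0:y — minimal
piece 1:z rests on {0:y}
piece 2:z rests on {1:z}
piece 3:z rests on {2:z}
piece 4:b rests on {3:z}
piece 5:y rests on {3:z}
piece 6:y rests on {5:y}
minimal pieces: {0:y}
ways to finish when only these pieces remain (= sum over removing one remaining piece with nothing left below it):
  1 left: {4}→1  {6}→1
  2 left: {4,6}→2  {5,6}→1
  3 left: {4,5,6}→3
  4 left: {3,4,5,6}→3
  5 left: {2,3,4,5,6}→3
  placing 0:y first → 3 extensions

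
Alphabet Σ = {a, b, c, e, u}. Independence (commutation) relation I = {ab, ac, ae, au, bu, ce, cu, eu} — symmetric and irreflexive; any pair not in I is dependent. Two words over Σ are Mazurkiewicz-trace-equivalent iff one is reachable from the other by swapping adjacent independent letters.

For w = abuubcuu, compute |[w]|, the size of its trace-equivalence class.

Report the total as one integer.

0(a) covers ∅
1(b) covers ∅
2(u) covers ∅
3(u) covers 2:u
4(b) covers 1:b
5(c) covers 4:b
6(u) covers 3:u
7(u) covers 6:u
floor of heap: 0:a, 1:b, 2:u
completions by unplaced set U, small U first (add the entries for U minus each lowest piece of U):
  |U|=1: {0}:1  {5}:1  {7}:1
  |U|=2: {0,5}:2  {0,7}:2  {4,5}:1  {5,7}:2  {6,7}:1
  |U|=3: {0,4,5}:3  {0,5,7}:6  {0,6,7}:3  {1,4,5}:1  {3,6,7}:1  {4,5,7}:3  {5,6,7}:3
  |U|=4: {0,1,4,5}:4  {0,3,6,7}:4  {0,4,5,7}:12  {0,5,6,7}:12  {1,4,5,7}:4  {2,3,6,7}:1  {3,5,6,7}:4  {4,5,6,7}:6
  |U|=5: {0,1,4,5,7}:20  {0,2,3,6,7}:5  {0,3,5,6,7}:20  {0,4,5,6,7}:30  {1,4,5,6,7}:10  {2,3,5,6,7}:5  {3,4,5,6,7}:10
  |U|=6: {0,1,4,5,6,7}:60  {0,2,3,5,6,7}:30  {0,3,4,5,6,7}:60  {1,3,4,5,6,7}:20  {2,3,4,5,6,7}:15
  start at 0(a): 35
  start at 1(b): 105
  start at 2(u): 140
sum over floor = 280

280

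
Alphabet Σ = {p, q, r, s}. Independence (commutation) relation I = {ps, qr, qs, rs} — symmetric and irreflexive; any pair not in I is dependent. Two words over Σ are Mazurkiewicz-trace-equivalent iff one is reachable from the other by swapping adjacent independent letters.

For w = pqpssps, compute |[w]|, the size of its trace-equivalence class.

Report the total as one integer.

piece 0:p — minimal
piece 1:q rests on {0:p}
piece 2:p rests on {1:q}
piece 3:s — minimal
piece 4:s rests on {3:s}
piece 5:p rests on {2:p}
piece 6:s rests on {4:s}
minimal pieces: {0:p, 3:s}
ways to finish when only these pieces remain (= sum over removing one remaining piece with nothing left below it):
  1 left: {5}→1  {6}→1
  2 left: {2,5}→1  {4,6}→1  {5,6}→2
  3 left: {1,2,5}→1  {2,5,6}→3  {3,4,6}→1  {4,5,6}→3
  4 left: {0,1,2,5}→1  {1,2,5,6}→4  {2,4,5,6}→6  {3,4,5,6}→4
  5 left: {0,1,2,5,6}→5  {1,2,4,5,6}→10  {2,3,4,5,6}→10
  placing 0:p first → 20 extensions
  placing 3:s first → 15 extensions
total linear extensions = 35

35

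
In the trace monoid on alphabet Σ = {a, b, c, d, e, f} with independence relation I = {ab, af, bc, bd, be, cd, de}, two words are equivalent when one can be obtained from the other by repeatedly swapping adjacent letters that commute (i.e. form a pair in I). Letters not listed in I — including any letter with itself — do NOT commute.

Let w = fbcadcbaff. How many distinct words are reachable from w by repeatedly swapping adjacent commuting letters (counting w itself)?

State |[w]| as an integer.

102

0(f) covers ∅
1(b) covers 0:f
2(c) covers 0:f
3(a) covers 2:c
4(d) covers 3:a
5(c) covers 3:a
6(b) covers 1:b
7(a) covers 4:d, 5:c
8(f) covers 4:d, 5:c, 6:b
9(f) covers 8:f
floor of heap: 0:f
completions by unplaced set U, small U first (add the entries for U minus each lowest piece of U):
  |U|=1: {7}:1  {9}:1
  |U|=2: {7,9}:2  {8,9}:1
  |U|=3: {6,8,9}:1  {7,8,9}:3
  |U|=4: {1,6,8,9}:1  {4,7,8,9}:3  {5,7,8,9}:3  {6,7,8,9}:4
  |U|=5: {1,6,7,8,9}:5  {4,5,7,8,9}:6  {4,6,7,8,9}:7  {5,6,7,8,9}:7
  |U|=6: {1,4,6,7,8,9}:12  {1,5,6,7,8,9}:12  {3,4,5,7,8,9}:6  {4,5,6,7,8,9}:20
  |U|=7: {1,4,5,6,7,8,9}:44  {2,3,4,5,7,8,9}:6  {3,4,5,6,7,8,9}:26
  |U|=8: {1,3,4,5,6,7,8,9}:70  {2,3,4,5,6,7,8,9}:32
  start at 0(f): 102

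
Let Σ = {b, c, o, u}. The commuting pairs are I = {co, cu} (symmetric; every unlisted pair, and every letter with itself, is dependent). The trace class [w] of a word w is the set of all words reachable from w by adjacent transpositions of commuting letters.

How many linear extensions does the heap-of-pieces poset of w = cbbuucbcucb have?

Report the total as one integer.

drop 0:c onto floor
drop 1:b onto {0:c}
drop 2:b onto {1:b}
drop 3:u onto {2:b}
drop 4:u onto {3:u}
drop 5:c onto {2:b}
drop 6:b onto {4:u, 5:c}
drop 7:c onto {6:b}
drop 8:u onto {6:b}
drop 9:c onto {7:c}
drop 10:b onto {8:u, 9:c}
ground layer = {0:c}
drop-orders for the pieces not yet dropped (sum over which currently-grounded one goes next):
  1 to go: {10} 1
  2 to go: {8,10} 1  {9,10} 1
  3 to go: {7,9,10} 1  {8,9,10} 2
  4 to go: {7,8,9,10} 3
  5 to go: {6,7,8,9,10} 3
  6 to go: {4,6,7,8,9,10} 3  {5,6,7,8,9,10} 3
  7 to go: {3,4,6,7,8,9,10} 3  {4,5,6,7,8,9,10} 6
  8 to go: {3,4,5,6,7,8,9,10} 9
  9 to go: {2,3,4,5,6,7,8,9,10} 9
  if 0:c drops first: 9 orders

9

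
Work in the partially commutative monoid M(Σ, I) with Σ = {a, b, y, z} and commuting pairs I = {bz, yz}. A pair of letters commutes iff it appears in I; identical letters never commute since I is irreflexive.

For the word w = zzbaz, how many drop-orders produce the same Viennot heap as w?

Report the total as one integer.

piece 0:z — minimal
piece 1:z rests on {0:z}
piece 2:b — minimal
piece 3:a rests on {1:z, 2:b}
piece 4:z rests on {3:a}
minimal pieces: {0:z, 2:b}
ways to finish when only these pieces remain (= sum over removing one remaining piece with nothing left below it):
  1 left: {4}→1
  2 left: {3,4}→1
  3 left: {1,3,4}→1  {2,3,4}→1
  placing 0:z first → 2 extensions
  placing 2:b first → 1 extensions
total linear extensions = 3

3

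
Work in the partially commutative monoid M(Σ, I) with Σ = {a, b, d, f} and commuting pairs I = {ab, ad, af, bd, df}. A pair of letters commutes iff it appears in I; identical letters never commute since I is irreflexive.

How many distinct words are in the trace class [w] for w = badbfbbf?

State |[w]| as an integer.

56

#0=b has no predecessor
#1=a has no predecessor
#2=d has no predecessor
#3=b depends on [0:b]
#4=f depends on [3:b]
#5=b depends on [4:f]
#6=b depends on [5:b]
#7=f depends on [6:b]
sources: [0:b, 1:a, 2:d]
N(rest) = Σ N(rest − s) over sources s of rest; N(one piece) = 1:
  size 1 → [1]=1  [2]=1  [7]=1
  size 2 → [1,2]=2  [1,7]=2  [2,7]=2  [6,7]=1
  size 3 → [1,2,7]=6  [1,6,7]=3  [2,6,7]=3  [5,6,7]=1
  size 4 → [1,2,6,7]=12  [1,5,6,7]=4  [2,5,6,7]=4  [4,5,6,7]=1
  size 5 → [1,2,5,6,7]=20  [1,4,5,6,7]=5  [2,4,5,6,7]=5  [3,4,5,6,7]=1
  size 6 → [0,3,4,5,6,7]=1  [1,2,4,5,6,7]=30  [1,3,4,5,6,7]=6  [2,3,4,5,6,7]=6
  first=0(b) contributes 42
  first=1(a) contributes 7
  first=2(d) contributes 7
|[w]| = 56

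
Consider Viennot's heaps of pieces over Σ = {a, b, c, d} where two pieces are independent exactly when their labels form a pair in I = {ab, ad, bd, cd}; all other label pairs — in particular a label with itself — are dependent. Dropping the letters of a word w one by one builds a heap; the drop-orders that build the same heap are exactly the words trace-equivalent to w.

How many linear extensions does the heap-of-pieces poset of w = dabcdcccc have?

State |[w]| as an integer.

72

piece 0:d — minimal
piece 1:a — minimal
piece 2:b — minimal
piece 3:c rests on {1:a, 2:b}
piece 4:d rests on {0:d}
piece 5:c rests on {3:c}
piece 6:c rests on {5:c}
piece 7:c rests on {6:c}
piece 8:c rests on {7:c}
minimal pieces: {0:d, 1:a, 2:b}
ways to finish when only these pieces remain (= sum over removing one remaining piece with nothing left below it):
  1 left: {4}→1  {8}→1
  2 left: {0,4}→1  {4,8}→2  {7,8}→1
  3 left: {0,4,8}→3  {4,7,8}→3  {6,7,8}→1
  4 left: {0,4,7,8}→6  {4,6,7,8}→4  {5,6,7,8}→1
  5 left: {0,4,6,7,8}→10  {3,5,6,7,8}→1  {4,5,6,7,8}→5
  6 left: {0,4,5,6,7,8}→15  {1,3,5,6,7,8}→1  {2,3,5,6,7,8}→1  {3,4,5,6,7,8}→6
  7 left: {0,3,4,5,6,7,8}→21  {1,2,3,5,6,7,8}→2  {1,3,4,5,6,7,8}→7  {2,3,4,5,6,7,8}→7
  placing 0:d first → 16 extensions
  placing 1:a first → 28 extensions
  placing 2:b first → 28 extensions
total linear extensions = 72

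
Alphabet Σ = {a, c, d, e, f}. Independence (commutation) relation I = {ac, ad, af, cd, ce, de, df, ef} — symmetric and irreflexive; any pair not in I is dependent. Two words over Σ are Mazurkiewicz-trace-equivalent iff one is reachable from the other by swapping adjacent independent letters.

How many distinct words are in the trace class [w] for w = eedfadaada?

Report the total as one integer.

840

0(e) covers ∅
1(e) covers 0:e
2(d) covers ∅
3(f) covers ∅
4(a) covers 1:e
5(d) covers 2:d
6(a) covers 4:a
7(a) covers 6:a
8(d) covers 5:d
9(a) covers 7:a
floor of heap: 0:e, 2:d, 3:f
completions by unplaced set U, small U first (add the entries for U minus each lowest piece of U):
  |U|=1: {3}:1  {8}:1  {9}:1
  |U|=2: {3,8}:2  {3,9}:2  {5,8}:1  {7,9}:1  {8,9}:2
  |U|=3: {2,5,8}:1  {3,5,8}:3  {3,7,9}:3  {3,8,9}:6  {5,8,9}:3  {6,7,9}:1  {7,8,9}:3
  |U|=4: {2,3,5,8}:4  {2,5,8,9}:4  {3,5,8,9}:12  {3,6,7,9}:4  {3,7,8,9}:12  {4,6,7,9}:1  {5,7,8,9}:6  {6,7,8,9}:4
  |U|=5: {1,4,6,7,9}:1  {2,3,5,8,9}:20  {2,5,7,8,9}:10  {3,4,6,7,9}:5  {3,5,7,8,9}:30  {3,6,7,8,9}:20  {4,6,7,8,9}:5  {5,6,7,8,9}:10
  |U|=6: {0,1,4,6,7,9}:1  {1,3,4,6,7,9}:6  {1,4,6,7,8,9}:6  {2,3,5,7,8,9}:60  {2,5,6,7,8,9}:20  {3,4,6,7,8,9}:30  {3,5,6,7,8,9}:60  {4,5,6,7,8,9}:15
  |U|=7: {0,1,3,4,6,7,9}:7  {0,1,4,6,7,8,9}:7  {1,3,4,6,7,8,9}:42  {1,4,5,6,7,8,9}:21  {2,3,5,6,7,8,9}:140  {2,4,5,6,7,8,9}:35  {3,4,5,6,7,8,9}:105
  |U|=8: {0,1,3,4,6,7,8,9}:56  {0,1,4,5,6,7,8,9}:28  {1,2,4,5,6,7,8,9}:56  {1,3,4,5,6,7,8,9}:168  {2,3,4,5,6,7,8,9}:280
  start at 0(e): 504
  start at 2(d): 252
  start at 3(f): 84
sum over floor = 840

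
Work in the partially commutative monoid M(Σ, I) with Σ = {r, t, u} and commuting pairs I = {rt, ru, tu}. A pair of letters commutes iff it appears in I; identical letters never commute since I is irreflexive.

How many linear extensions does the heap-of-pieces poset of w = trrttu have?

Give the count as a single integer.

drop 0:t onto floor
drop 1:r onto floor
drop 2:r onto {1:r}
drop 3:t onto {0:t}
drop 4:t onto {3:t}
drop 5:u onto floor
ground layer = {0:t, 1:r, 5:u}
drop-orders for the pieces not yet dropped (sum over which currently-grounded one goes next):
  1 to go: {2} 1  {4} 1  {5} 1
  2 to go: {1,2} 1  {2,4} 2  {2,5} 2  {3,4} 1  {4,5} 2
  3 to go: {0,3,4} 1  {1,2,4} 3  {1,2,5} 3  {2,3,4} 3  {2,4,5} 6  {3,4,5} 3
  4 to go: {0,2,3,4} 4  {0,3,4,5} 4  {1,2,3,4} 6  {1,2,4,5} 12  {2,3,4,5} 12
  if 0:t drops first: 30 orders
  if 1:r drops first: 20 orders
  if 5:u drops first: 10 orders
heap linearizations: 60

60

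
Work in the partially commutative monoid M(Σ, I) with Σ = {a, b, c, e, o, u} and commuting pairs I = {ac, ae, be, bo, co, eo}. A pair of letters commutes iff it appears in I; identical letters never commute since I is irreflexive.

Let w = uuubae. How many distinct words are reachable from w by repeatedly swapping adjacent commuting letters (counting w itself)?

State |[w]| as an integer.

3

0(u) covers ∅
1(u) covers 0:u
2(u) covers 1:u
3(b) covers 2:u
4(a) covers 3:b
5(e) covers 2:u
floor of heap: 0:u
completions by unplaced set U, small U first (add the entries for U minus each lowest piece of U):
  |U|=1: {4}:1  {5}:1
  |U|=2: {3,4}:1  {4,5}:2
  |U|=3: {3,4,5}:3
  |U|=4: {2,3,4,5}:3
  start at 0(u): 3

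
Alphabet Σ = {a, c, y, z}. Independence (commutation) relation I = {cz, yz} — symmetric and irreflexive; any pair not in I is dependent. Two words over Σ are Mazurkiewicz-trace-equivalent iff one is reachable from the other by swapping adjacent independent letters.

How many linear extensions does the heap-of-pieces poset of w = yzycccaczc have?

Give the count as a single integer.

#0=y has no predecessor
#1=z has no predecessor
#2=y depends on [0:y]
#3=c depends on [2:y]
#4=c depends on [3:c]
#5=c depends on [4:c]
#6=a depends on [1:z, 5:c]
#7=c depends on [6:a]
#8=z depends on [6:a]
#9=c depends on [7:c]
sources: [0:y, 1:z]
N(rest) = Σ N(rest − s) over sources s of rest; N(one piece) = 1:
  size 1 → [8]=1  [9]=1
  size 2 → [7,9]=1  [8,9]=2
  size 3 → [7,8,9]=3
  size 4 → [6,7,8,9]=3
  size 5 → [1,6,7,8,9]=3  [5,6,7,8,9]=3
  size 6 → [1,5,6,7,8,9]=6  [4,5,6,7,8,9]=3
  size 7 → [1,4,5,6,7,8,9]=9  [3,4,5,6,7,8,9]=3
  size 8 → [1,3,4,5,6,7,8,9]=12  [2,3,4,5,6,7,8,9]=3
  first=0(y) contributes 15
  first=1(z) contributes 3
|[w]| = 18

18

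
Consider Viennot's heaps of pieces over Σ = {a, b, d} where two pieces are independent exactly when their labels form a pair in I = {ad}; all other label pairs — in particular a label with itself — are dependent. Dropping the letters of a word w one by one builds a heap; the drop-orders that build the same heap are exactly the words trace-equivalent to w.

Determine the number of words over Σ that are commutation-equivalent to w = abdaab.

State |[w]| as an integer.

3

#0=a has no predecessor
#1=b depends on [0:a]
#2=d depends on [1:b]
#3=a depends on [1:b]
#4=a depends on [3:a]
#5=b depends on [2:d, 4:a]
sources: [0:a]
N(rest) = Σ N(rest − s) over sources s of rest; N(one piece) = 1:
  size 1 → [5]=1
  size 2 → [2,5]=1  [4,5]=1
  size 3 → [2,4,5]=2  [3,4,5]=1
  size 4 → [2,3,4,5]=3
  first=0(a) contributes 3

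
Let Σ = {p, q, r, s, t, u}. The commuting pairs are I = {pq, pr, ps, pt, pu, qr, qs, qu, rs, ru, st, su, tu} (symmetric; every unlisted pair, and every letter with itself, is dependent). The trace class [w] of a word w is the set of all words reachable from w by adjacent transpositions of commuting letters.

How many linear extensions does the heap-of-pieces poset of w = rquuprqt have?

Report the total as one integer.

1008

#0=r has no predecessor
#1=q has no predecessor
#2=u has no predecessor
#3=u depends on [2:u]
#4=p has no predecessor
#5=r depends on [0:r]
#6=q depends on [1:q]
#7=t depends on [5:r, 6:q]
sources: [0:r, 1:q, 2:u, 4:p]
N(rest) = Σ N(rest − s) over sources s of rest; N(one piece) = 1:
  size 1 → [3]=1  [4]=1  [7]=1
  size 2 → [2,3]=1  [3,4]=2  [3,7]=2  [4,7]=2  [5,7]=1  [6,7]=1
  size 3 → [0,5,7]=1  [1,6,7]=1  [2,3,4]=3  [2,3,7]=3  [3,4,7]=6  [3,5,7]=3  [3,6,7]=3  [4,5,7]=3  [4,6,7]=3  [5,6,7]=2
  size 4 → [0,3,5,7]=4  [0,4,5,7]=4  [0,5,6,7]=3  [1,3,6,7]=4  [1,4,6,7]=4  [1,5,6,7]=3  [2,3,4,7]=12  [2,3,5,7]=6  [2,3,6,7]=6  [3,4,5,7]=12  [3,4,6,7]=12  [3,5,6,7]=8  [4,5,6,7]=8
  size 5 → [0,1,5,6,7]=6  [0,2,3,5,7]=10  [0,3,4,5,7]=20  [0,3,5,6,7]=15  [0,4,5,6,7]=15  [1,2,3,6,7]=10  [1,3,4,6,7]=20  [1,3,5,6,7]=15  [1,4,5,6,7]=15  [2,3,4,5,7]=30  [2,3,4,6,7]=30  [2,3,5,6,7]=20  [3,4,5,6,7]=40
  size 6 → [0,1,3,5,6,7]=36  [0,1,4,5,6,7]=36  [0,2,3,4,5,7]=60  [0,2,3,5,6,7]=45  [0,3,4,5,6,7]=90  [1,2,3,4,6,7]=60  [1,2,3,5,6,7]=45  [1,3,4,5,6,7]=90  [2,3,4,5,6,7]=120
  first=0(r) contributes 315
  first=1(q) contributes 315
  first=2(u) contributes 252
  first=4(p) contributes 126
|[w]| = 1008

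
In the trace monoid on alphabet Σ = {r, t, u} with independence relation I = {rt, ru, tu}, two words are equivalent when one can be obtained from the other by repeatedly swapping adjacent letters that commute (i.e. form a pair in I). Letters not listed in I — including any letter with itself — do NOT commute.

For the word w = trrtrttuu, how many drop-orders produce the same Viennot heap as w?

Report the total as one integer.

1260

0(t) covers ∅
1(r) covers ∅
2(r) covers 1:r
3(t) covers 0:t
4(r) covers 2:r
5(t) covers 3:t
6(t) covers 5:t
7(u) covers ∅
8(u) covers 7:u
floor of heap: 0:t, 1:r, 7:u
completions by unplaced set U, small U first (add the entries for U minus each lowest piece of U):
  |U|=1: {4}:1  {6}:1  {8}:1
  |U|=2: {2,4}:1  {4,6}:2  {4,8}:2  {5,6}:1  {6,8}:2  {7,8}:1
  |U|=3: {1,2,4}:1  {2,4,6}:3  {2,4,8}:3  {3,5,6}:1  {4,5,6}:3  {4,6,8}:6  {4,7,8}:3  {5,6,8}:3  {6,7,8}:3
  |U|=4: {0,3,5,6}:1  {1,2,4,6}:4  {1,2,4,8}:4  {2,4,5,6}:6  {2,4,6,8}:12  {2,4,7,8}:6  {3,4,5,6}:4  {3,5,6,8}:4  {4,5,6,8}:12  {4,6,7,8}:12  {5,6,7,8}:6
  |U|=5: {0,3,4,5,6}:5  {0,3,5,6,8}:5  {1,2,4,5,6}:10  {1,2,4,6,8}:20  {1,2,4,7,8}:10  {2,3,4,5,6}:10  {2,4,5,6,8}:30  {2,4,6,7,8}:30  {3,4,5,6,8}:20  {3,5,6,7,8}:10  {4,5,6,7,8}:30
  |U|=6: {0,2,3,4,5,6}:15  {0,3,4,5,6,8}:30  {0,3,5,6,7,8}:15  {1,2,3,4,5,6}:20  {1,2,4,5,6,8}:60  {1,2,4,6,7,8}:60  {2,3,4,5,6,8}:60  {2,4,5,6,7,8}:90  {3,4,5,6,7,8}:60
  |U|=7: {0,1,2,3,4,5,6}:35  {0,2,3,4,5,6,8}:105  {0,3,4,5,6,7,8}:105  {1,2,3,4,5,6,8}:140  {1,2,4,5,6,7,8}:210  {2,3,4,5,6,7,8}:210
  start at 0(t): 560
  start at 1(r): 420
  start at 7(u): 280
sum over floor = 1260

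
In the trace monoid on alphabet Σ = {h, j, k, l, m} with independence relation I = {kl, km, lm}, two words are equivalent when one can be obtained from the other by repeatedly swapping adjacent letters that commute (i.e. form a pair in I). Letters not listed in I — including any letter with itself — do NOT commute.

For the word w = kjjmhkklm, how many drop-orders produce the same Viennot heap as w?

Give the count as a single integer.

12

piece 0:k — minimal
piece 1:j rests on {0:k}
piece 2:j rests on {1:j}
piece 3:m rests on {2:j}
piece 4:h rests on {3:m}
piece 5:k rests on {4:h}
piece 6:k rests on {5:k}
piece 7:l rests on {4:h}
piece 8:m rests on {4:h}
minimal pieces: {0:k}
ways to finish when only these pieces remain (= sum over removing one remaining piece with nothing left below it):
  1 left: {6}→1  {7}→1  {8}→1
  2 left: {5,6}→1  {6,7}→2  {6,8}→2  {7,8}→2
  3 left: {5,6,7}→3  {5,6,8}→3  {6,7,8}→6
  4 left: {5,6,7,8}→12
  5 left: {4,5,6,7,8}→12
  6 left: {3,4,5,6,7,8}→12
  7 left: {2,3,4,5,6,7,8}→12
  placing 0:k first → 12 extensions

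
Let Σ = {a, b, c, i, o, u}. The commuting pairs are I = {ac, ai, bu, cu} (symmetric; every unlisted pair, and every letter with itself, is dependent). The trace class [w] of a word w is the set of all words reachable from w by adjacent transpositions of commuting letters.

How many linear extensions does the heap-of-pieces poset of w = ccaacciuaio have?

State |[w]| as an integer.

#0=c has no predecessor
#1=c depends on [0:c]
#2=a has no predecessor
#3=a depends on [2:a]
#4=c depends on [1:c]
#5=c depends on [4:c]
#6=i depends on [5:c]
#7=u depends on [3:a, 6:i]
#8=a depends on [7:u]
#9=i depends on [7:u]
#10=o depends on [8:a, 9:i]
sources: [0:c, 2:a]
N(rest) = Σ N(rest − s) over sources s of rest; N(one piece) = 1:
  size 1 → [10]=1
  size 2 → [8,10]=1  [9,10]=1
  size 3 → [8,9,10]=2
  size 4 → [7,8,9,10]=2
  size 5 → [3,7,8,9,10]=2  [6,7,8,9,10]=2
  size 6 → [2,3,7,8,9,10]=2  [3,6,7,8,9,10]=4  [5,6,7,8,9,10]=2
  size 7 → [2,3,6,7,8,9,10]=6  [3,5,6,7,8,9,10]=6  [4,5,6,7,8,9,10]=2
  size 8 → [1,4,5,6,7,8,9,10]=2  [2,3,5,6,7,8,9,10]=12  [3,4,5,6,7,8,9,10]=8
  size 9 → [0,1,4,5,6,7,8,9,10]=2  [1,3,4,5,6,7,8,9,10]=10  [2,3,4,5,6,7,8,9,10]=20
  first=0(c) contributes 30
  first=2(a) contributes 12
|[w]| = 42

42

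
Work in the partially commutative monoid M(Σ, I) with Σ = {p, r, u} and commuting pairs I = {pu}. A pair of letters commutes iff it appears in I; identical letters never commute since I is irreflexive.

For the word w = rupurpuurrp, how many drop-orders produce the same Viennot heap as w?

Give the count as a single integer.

9

#0=r has no predecessor
#1=u depends on [0:r]
#2=p depends on [0:r]
#3=u depends on [1:u]
#4=r depends on [2:p, 3:u]
#5=p depends on [4:r]
#6=u depends on [4:r]
#7=u depends on [6:u]
#8=r depends on [5:p, 7:u]
#9=r depends on [8:r]
#10=p depends on [9:r]
sources: [0:r]
N(rest) = Σ N(rest − s) over sources s of rest; N(one piece) = 1:
  size 1 → [10]=1
  size 2 → [9,10]=1
  size 3 → [8,9,10]=1
  size 4 → [5,8,9,10]=1  [7,8,9,10]=1
  size 5 → [5,7,8,9,10]=2  [6,7,8,9,10]=1
  size 6 → [5,6,7,8,9,10]=3
  size 7 → [4,5,6,7,8,9,10]=3
  size 8 → [2,4,5,6,7,8,9,10]=3  [3,4,5,6,7,8,9,10]=3
  size 9 → [1,3,4,5,6,7,8,9,10]=3  [2,3,4,5,6,7,8,9,10]=6
  first=0(r) contributes 9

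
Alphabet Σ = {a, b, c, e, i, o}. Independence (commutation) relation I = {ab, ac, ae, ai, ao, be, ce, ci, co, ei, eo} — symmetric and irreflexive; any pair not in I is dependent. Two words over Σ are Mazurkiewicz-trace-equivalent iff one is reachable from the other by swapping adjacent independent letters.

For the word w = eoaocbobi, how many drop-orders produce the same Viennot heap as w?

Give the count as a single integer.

216

#0=e has no predecessor
#1=o has no predecessor
#2=a has no predecessor
#3=o depends on [1:o]
#4=c has no predecessor
#5=b depends on [3:o, 4:c]
#6=o depends on [5:b]
#7=b depends on [6:o]
#8=i depends on [7:b]
sources: [0:e, 1:o, 2:a, 4:c]
N(rest) = Σ N(rest − s) over sources s of rest; N(one piece) = 1:
  size 1 → [0]=1  [2]=1  [8]=1
  size 2 → [0,2]=2  [0,8]=2  [2,8]=2  [7,8]=1
  size 3 → [0,2,8]=6  [0,7,8]=3  [2,7,8]=3  [6,7,8]=1
  size 4 → [0,2,7,8]=12  [0,6,7,8]=4  [2,6,7,8]=4  [5,6,7,8]=1
  size 5 → [0,2,6,7,8]=20  [0,5,6,7,8]=5  [2,5,6,7,8]=5  [3,5,6,7,8]=1  [4,5,6,7,8]=1
  size 6 → [0,2,5,6,7,8]=30  [0,3,5,6,7,8]=6  [0,4,5,6,7,8]=6  [1,3,5,6,7,8]=1  [2,3,5,6,7,8]=6  [2,4,5,6,7,8]=6  [3,4,5,6,7,8]=2
  size 7 → [0,1,3,5,6,7,8]=7  [0,2,3,5,6,7,8]=42  [0,2,4,5,6,7,8]=42  [0,3,4,5,6,7,8]=14  [1,2,3,5,6,7,8]=7  [1,3,4,5,6,7,8]=3  [2,3,4,5,6,7,8]=14
  first=0(e) contributes 24
  first=1(o) contributes 112
  first=2(a) contributes 24
  first=4(c) contributes 56
|[w]| = 216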